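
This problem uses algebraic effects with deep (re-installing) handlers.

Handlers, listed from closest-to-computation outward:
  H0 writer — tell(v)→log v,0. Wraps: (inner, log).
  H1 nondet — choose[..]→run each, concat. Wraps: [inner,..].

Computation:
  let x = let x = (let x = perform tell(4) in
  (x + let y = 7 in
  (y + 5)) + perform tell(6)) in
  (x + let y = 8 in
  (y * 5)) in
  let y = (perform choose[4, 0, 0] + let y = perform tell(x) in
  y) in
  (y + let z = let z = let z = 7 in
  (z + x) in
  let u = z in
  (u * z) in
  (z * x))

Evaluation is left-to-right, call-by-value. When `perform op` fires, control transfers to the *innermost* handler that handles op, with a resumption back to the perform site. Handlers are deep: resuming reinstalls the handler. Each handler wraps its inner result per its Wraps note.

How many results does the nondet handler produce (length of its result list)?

Answer: 3

Evaluation trace:
tell(4) @ H0 ⇒ log+=4
tell(6) @ H0 ⇒ log+=6
choose[4, 0, 0] @ H1
  branch[0] choose=4:
    tell(52) @ H0 ⇒ log+=52
    H0 returns (181016, (4, 6, 52))
    H1 returns [(181016, (4, 6, 52))]
  branch[1] choose=0:
    tell(52) @ H0 ⇒ log+=52
    H0 returns (181012, (4, 6, 52))
    H1 returns [(181012, (4, 6, 52))]
  branch[2] choose=0:
    tell(52) @ H0 ⇒ log+=52
    H0 returns (181012, (4, 6, 52))
    H1 returns [(181012, (4, 6, 52))]
= [(181016, (4, 6, 52)), (181012, (4, 6, 52)), (181012, (4, 6, 52))]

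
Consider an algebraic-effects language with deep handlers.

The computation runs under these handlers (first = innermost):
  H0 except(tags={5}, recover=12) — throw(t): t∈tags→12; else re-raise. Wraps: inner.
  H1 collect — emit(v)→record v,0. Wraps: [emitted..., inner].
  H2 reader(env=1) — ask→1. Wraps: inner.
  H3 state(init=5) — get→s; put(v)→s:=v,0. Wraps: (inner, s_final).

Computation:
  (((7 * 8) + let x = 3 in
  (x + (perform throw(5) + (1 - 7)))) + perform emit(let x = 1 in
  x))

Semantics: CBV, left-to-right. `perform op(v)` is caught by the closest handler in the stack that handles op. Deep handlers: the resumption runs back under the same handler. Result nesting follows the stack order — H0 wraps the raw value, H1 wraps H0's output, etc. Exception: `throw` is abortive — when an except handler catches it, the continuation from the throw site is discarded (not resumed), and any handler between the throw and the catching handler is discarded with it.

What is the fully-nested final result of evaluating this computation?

Evaluation trace:
throw(5) @ H0 caught ⇒ 12
H1 returns [12]
H2 returns [12]
H3 returns ([12], 5)
= ([12], 5)

Answer: ([12], 5)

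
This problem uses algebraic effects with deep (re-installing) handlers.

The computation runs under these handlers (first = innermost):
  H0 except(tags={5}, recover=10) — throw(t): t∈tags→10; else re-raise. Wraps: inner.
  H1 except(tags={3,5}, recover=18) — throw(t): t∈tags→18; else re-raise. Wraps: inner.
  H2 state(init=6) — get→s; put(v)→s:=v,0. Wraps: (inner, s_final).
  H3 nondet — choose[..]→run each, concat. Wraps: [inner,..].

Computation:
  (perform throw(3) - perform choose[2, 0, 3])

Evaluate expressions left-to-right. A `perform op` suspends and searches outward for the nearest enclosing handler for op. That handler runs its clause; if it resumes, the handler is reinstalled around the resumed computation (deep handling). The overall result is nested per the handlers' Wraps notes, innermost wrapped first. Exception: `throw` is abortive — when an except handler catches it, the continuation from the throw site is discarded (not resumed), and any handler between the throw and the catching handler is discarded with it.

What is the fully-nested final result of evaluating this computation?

Step-by-step:
throw(3) @ H0 re-raised
throw(3) @ H1 caught ⇒ 18
H2 returns (18, 6)
H3 returns [(18, 6)]
= [(18, 6)]

Answer: [(18, 6)]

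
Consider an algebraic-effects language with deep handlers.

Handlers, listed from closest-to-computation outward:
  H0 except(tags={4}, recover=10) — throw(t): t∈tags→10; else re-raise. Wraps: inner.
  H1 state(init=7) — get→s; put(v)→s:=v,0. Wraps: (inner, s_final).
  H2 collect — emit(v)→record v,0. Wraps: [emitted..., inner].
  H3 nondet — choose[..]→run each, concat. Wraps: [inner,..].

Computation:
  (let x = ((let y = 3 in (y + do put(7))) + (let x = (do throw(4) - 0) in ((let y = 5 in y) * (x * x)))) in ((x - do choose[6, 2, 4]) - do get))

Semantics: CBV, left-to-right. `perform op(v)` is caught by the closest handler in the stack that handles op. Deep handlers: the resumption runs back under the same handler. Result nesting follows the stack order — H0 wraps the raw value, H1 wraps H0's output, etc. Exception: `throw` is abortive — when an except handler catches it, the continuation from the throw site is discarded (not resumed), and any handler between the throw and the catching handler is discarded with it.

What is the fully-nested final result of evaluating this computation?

Step-by-step:
put(7) @ H1 ⇒ s:=7
throw(4) @ H0 caught ⇒ 10
H1 returns (10, 7)
H2 returns [(10, 7)]
H3 returns [[(10, 7)]]
= [[(10, 7)]]

Answer: [[(10, 7)]]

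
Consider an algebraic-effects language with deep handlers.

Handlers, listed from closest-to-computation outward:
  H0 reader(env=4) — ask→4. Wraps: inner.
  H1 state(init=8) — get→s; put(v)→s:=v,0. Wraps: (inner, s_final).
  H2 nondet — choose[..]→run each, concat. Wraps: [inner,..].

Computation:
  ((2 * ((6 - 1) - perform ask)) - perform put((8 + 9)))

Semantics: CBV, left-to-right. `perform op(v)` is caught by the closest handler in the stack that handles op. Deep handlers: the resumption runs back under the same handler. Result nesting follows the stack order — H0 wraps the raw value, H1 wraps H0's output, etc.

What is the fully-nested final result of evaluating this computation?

Answer: [(2, 17)]

Evaluation trace:
ask @ H0 ⇒ 4
put(17) @ H1 ⇒ s:=17
H0 returns 2
H1 returns (2, 17)
H2 returns [(2, 17)]
= [(2, 17)]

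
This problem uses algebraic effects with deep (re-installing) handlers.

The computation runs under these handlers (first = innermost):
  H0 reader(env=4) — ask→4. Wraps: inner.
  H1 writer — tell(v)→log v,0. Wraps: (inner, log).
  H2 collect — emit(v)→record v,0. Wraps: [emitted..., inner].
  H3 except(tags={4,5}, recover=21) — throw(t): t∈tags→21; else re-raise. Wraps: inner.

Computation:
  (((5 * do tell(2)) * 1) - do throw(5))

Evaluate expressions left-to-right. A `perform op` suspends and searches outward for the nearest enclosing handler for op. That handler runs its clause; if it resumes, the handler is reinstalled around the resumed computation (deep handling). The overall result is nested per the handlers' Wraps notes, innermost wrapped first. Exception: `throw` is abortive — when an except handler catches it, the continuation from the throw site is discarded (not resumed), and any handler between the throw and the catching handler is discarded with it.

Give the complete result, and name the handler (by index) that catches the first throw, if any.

Answer: 21 ; first throw caught by: H3

Working:
tell(2) @ H1 ⇒ log+=2
throw(5) @ H3 caught ⇒ 21
= 21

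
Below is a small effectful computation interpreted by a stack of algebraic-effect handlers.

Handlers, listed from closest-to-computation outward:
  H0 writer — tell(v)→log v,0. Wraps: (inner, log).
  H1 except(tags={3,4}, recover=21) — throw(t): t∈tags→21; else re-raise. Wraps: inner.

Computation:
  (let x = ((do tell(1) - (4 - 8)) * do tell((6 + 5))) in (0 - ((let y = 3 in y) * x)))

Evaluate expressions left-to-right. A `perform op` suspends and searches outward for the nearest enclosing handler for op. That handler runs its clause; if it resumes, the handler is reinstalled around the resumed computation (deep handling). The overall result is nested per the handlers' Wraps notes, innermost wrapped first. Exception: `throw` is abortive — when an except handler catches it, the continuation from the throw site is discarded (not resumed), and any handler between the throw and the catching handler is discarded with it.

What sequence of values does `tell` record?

Answer: (1, 11)

Step-by-step:
tell(1) @ H0 ⇒ log+=1
tell(11) @ H0 ⇒ log+=11
H0 returns (0, (1, 11))
H1 returns (0, (1, 11))
= (0, (1, 11))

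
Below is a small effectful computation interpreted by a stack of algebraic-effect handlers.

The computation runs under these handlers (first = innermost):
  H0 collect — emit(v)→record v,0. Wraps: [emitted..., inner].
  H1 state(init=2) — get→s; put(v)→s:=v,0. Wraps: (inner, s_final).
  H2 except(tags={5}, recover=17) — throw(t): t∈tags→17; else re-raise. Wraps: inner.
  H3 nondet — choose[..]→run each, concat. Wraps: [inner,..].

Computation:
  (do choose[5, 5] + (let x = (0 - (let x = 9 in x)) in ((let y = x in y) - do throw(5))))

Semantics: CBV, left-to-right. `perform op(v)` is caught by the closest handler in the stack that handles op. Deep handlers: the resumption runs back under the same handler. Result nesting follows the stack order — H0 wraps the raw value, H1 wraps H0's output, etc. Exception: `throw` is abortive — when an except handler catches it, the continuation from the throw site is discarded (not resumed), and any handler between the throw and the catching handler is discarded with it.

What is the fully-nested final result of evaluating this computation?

Answer: [17, 17]

Working:
choose[5, 5] @ H3
  branch[0] choose=5:
    throw(5) @ H2 caught ⇒ 17
    H3 returns [17]
  branch[1] choose=5:
    throw(5) @ H2 caught ⇒ 17
    H3 returns [17]
= [17, 17]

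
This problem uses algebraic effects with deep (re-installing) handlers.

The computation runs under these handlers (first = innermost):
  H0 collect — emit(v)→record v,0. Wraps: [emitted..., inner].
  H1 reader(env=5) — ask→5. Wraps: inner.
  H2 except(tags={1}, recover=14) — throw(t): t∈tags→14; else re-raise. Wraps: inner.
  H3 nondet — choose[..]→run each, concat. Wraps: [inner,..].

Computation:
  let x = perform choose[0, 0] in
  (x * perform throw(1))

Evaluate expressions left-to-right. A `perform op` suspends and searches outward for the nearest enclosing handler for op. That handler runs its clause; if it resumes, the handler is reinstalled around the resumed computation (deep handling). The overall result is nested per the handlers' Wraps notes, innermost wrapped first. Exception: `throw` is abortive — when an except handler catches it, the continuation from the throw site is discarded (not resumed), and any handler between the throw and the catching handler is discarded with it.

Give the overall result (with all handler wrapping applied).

Step-by-step:
choose[0, 0] @ H3
  branch[0] choose=0:
    throw(1) @ H2 caught ⇒ 14
    H3 returns [14]
  branch[1] choose=0:
    throw(1) @ H2 caught ⇒ 14
    H3 returns [14]
= [14, 14]

Answer: [14, 14]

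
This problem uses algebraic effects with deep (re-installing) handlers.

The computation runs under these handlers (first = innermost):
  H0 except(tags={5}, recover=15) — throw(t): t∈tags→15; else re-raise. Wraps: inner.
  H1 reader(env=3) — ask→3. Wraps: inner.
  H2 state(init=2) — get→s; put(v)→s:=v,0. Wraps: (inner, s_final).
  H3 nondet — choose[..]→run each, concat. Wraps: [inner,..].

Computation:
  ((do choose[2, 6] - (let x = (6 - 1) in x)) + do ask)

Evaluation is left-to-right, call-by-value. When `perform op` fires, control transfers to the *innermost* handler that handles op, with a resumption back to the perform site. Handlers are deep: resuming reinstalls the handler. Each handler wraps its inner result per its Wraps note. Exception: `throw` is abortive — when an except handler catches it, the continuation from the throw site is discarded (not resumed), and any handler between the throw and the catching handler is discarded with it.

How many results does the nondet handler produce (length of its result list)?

Answer: 2

Evaluation trace:
choose[2, 6] @ H3
  branch[0] choose=2:
    ask @ H1 ⇒ 3
    H0 returns 0
    H1 returns 0
    H2 returns (0, 2)
    H3 returns [(0, 2)]
  branch[1] choose=6:
    ask @ H1 ⇒ 3
    H0 returns 4
    H1 returns 4
    H2 returns (4, 2)
    H3 returns [(4, 2)]
= [(0, 2), (4, 2)]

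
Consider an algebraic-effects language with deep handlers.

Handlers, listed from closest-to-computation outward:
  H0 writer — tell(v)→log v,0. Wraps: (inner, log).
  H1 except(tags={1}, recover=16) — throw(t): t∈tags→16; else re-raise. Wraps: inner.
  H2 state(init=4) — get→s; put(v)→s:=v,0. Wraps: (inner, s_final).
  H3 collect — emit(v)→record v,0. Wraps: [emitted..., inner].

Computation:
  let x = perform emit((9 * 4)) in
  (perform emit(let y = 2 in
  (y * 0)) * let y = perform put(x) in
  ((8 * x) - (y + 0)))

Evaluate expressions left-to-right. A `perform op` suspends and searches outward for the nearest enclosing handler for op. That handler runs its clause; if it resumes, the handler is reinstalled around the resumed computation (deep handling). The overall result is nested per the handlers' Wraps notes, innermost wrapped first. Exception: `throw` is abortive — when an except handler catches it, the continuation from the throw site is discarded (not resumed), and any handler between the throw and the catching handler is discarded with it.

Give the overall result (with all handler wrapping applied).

Answer: [36, 0, ((0, ()), 0)]

Working:
emit(36) @ H3 ⇒ out+=36
emit(0) @ H3 ⇒ out+=0
put(0) @ H2 ⇒ s:=0
H0 returns (0, ())
H1 returns (0, ())
H2 returns ((0, ()), 0)
H3 returns [36, 0, ((0, ()), 0)]
= [36, 0, ((0, ()), 0)]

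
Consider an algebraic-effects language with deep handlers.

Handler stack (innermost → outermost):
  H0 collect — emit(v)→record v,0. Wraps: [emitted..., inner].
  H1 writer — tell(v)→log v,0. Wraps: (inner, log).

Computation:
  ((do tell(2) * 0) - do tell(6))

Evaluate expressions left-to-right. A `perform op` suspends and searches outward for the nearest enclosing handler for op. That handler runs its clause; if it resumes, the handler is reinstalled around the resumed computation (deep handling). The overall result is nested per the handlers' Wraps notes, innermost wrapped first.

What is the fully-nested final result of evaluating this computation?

Evaluation trace:
tell(2) @ H1 ⇒ log+=2
tell(6) @ H1 ⇒ log+=6
H0 returns [0]
H1 returns ([0], (2, 6))
= ([0], (2, 6))

Answer: ([0], (2, 6))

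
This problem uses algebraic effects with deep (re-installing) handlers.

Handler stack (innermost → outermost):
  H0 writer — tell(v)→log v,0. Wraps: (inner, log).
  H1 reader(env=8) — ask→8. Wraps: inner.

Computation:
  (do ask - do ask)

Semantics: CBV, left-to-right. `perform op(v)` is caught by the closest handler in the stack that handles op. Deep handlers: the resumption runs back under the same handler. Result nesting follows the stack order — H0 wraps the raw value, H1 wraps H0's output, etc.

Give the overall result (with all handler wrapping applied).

Evaluation trace:
ask @ H1 ⇒ 8
ask @ H1 ⇒ 8
H0 returns (0, ())
H1 returns (0, ())
= (0, ())

Answer: (0, ())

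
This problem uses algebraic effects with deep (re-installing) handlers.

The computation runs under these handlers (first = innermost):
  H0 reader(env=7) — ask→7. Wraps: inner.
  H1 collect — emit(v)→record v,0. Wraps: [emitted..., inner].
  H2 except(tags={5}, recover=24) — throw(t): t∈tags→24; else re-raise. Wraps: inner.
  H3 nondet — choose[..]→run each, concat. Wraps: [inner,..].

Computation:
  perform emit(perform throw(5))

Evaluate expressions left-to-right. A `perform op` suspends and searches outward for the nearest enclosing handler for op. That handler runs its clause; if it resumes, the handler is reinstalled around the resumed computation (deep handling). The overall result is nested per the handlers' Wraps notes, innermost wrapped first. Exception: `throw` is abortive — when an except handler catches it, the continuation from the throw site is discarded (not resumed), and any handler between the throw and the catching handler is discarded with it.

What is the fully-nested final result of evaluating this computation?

Evaluation trace:
throw(5) @ H2 caught ⇒ 24
H3 returns [24]
= [24]

Answer: [24]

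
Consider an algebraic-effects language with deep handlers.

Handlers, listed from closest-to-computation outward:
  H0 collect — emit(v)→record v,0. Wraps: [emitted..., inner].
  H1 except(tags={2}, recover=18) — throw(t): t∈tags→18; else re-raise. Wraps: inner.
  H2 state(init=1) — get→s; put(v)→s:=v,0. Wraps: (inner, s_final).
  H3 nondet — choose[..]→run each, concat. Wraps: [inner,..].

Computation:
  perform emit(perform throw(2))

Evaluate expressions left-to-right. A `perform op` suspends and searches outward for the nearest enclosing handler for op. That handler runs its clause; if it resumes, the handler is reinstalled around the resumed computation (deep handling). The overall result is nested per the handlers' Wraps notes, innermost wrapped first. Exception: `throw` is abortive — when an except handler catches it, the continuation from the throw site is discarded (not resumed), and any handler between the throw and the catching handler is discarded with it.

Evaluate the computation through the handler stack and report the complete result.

Step-by-step:
throw(2) @ H1 caught ⇒ 18
H2 returns (18, 1)
H3 returns [(18, 1)]
= [(18, 1)]

Answer: [(18, 1)]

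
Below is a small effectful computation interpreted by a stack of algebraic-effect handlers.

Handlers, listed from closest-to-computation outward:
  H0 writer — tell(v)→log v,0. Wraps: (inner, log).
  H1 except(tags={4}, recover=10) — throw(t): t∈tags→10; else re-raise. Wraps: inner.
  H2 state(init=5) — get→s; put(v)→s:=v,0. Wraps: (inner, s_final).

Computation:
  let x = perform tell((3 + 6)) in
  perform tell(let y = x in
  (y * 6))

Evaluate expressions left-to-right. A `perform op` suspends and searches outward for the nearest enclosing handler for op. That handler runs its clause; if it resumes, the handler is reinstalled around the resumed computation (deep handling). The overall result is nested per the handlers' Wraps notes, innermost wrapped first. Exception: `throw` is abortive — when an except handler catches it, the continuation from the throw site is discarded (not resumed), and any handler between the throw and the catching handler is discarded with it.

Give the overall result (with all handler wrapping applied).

Answer: ((0, (9, 0)), 5)

Step-by-step:
tell(9) @ H0 ⇒ log+=9
tell(0) @ H0 ⇒ log+=0
H0 returns (0, (9, 0))
H1 returns (0, (9, 0))
H2 returns ((0, (9, 0)), 5)
= ((0, (9, 0)), 5)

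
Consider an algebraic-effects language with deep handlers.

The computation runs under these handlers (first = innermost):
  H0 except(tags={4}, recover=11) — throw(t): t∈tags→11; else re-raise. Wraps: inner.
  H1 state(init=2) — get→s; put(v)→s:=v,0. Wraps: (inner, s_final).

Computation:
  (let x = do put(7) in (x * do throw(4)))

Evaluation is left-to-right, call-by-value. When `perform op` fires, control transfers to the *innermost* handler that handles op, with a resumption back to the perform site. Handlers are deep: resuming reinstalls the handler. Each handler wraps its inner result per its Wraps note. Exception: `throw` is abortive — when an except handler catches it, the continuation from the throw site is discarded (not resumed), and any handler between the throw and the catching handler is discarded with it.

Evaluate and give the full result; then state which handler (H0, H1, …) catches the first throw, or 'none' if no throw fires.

Evaluation trace:
put(7) @ H1 ⇒ s:=7
throw(4) @ H0 caught ⇒ 11
H1 returns (11, 7)
= (11, 7)

Answer: (11, 7) ; first throw caught by: H0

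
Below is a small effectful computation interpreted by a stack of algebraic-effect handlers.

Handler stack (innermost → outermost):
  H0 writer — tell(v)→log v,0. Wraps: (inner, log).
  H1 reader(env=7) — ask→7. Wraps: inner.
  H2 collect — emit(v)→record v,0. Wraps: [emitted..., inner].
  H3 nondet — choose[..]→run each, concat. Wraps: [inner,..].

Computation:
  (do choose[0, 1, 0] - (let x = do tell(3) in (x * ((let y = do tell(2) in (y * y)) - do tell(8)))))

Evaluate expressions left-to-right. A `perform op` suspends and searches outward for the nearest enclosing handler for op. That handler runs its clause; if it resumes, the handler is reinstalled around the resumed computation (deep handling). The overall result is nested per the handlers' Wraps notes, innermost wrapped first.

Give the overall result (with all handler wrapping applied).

Answer: [[(0, (3, 2, 8))], [(1, (3, 2, 8))], [(0, (3, 2, 8))]]

Step-by-step:
choose[0, 1, 0] @ H3
  branch[0] choose=0:
    tell(3) @ H0 ⇒ log+=3
    tell(2) @ H0 ⇒ log+=2
    tell(8) @ H0 ⇒ log+=8
    H0 returns (0, (3, 2, 8))
    H1 returns (0, (3, 2, 8))
    H2 returns [(0, (3, 2, 8))]
    H3 returns [[(0, (3, 2, 8))]]
  branch[1] choose=1:
    tell(3) @ H0 ⇒ log+=3
    tell(2) @ H0 ⇒ log+=2
    tell(8) @ H0 ⇒ log+=8
    H0 returns (1, (3, 2, 8))
    H1 returns (1, (3, 2, 8))
    H2 returns [(1, (3, 2, 8))]
    H3 returns [[(1, (3, 2, 8))]]
  branch[2] choose=0:
    tell(3) @ H0 ⇒ log+=3
    tell(2) @ H0 ⇒ log+=2
    tell(8) @ H0 ⇒ log+=8
    H0 returns (0, (3, 2, 8))
    H1 returns (0, (3, 2, 8))
    H2 returns [(0, (3, 2, 8))]
    H3 returns [[(0, (3, 2, 8))]]
= [[(0, (3, 2, 8))], [(1, (3, 2, 8))], [(0, (3, 2, 8))]]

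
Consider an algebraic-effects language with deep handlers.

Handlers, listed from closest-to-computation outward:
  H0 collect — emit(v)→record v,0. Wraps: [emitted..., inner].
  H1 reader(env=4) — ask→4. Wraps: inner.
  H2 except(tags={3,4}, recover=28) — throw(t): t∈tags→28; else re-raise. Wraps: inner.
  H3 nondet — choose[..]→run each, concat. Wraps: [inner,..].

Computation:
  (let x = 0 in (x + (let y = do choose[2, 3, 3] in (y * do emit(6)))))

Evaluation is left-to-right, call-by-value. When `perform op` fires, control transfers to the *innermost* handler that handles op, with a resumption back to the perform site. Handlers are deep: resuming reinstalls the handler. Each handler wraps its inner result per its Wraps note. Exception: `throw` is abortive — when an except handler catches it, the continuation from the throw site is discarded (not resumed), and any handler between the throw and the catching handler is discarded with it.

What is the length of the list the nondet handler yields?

Answer: 3

Evaluation trace:
choose[2, 3, 3] @ H3
  branch[0] choose=2:
    emit(6) @ H0 ⇒ out+=6
    H0 returns [6, 0]
    H1 returns [6, 0]
    H2 returns [6, 0]
    H3 returns [[6, 0]]
  branch[1] choose=3:
    emit(6) @ H0 ⇒ out+=6
    H0 returns [6, 0]
    H1 returns [6, 0]
    H2 returns [6, 0]
    H3 returns [[6, 0]]
  branch[2] choose=3:
    emit(6) @ H0 ⇒ out+=6
    H0 returns [6, 0]
    H1 returns [6, 0]
    H2 returns [6, 0]
    H3 returns [[6, 0]]
= [[6, 0], [6, 0], [6, 0]]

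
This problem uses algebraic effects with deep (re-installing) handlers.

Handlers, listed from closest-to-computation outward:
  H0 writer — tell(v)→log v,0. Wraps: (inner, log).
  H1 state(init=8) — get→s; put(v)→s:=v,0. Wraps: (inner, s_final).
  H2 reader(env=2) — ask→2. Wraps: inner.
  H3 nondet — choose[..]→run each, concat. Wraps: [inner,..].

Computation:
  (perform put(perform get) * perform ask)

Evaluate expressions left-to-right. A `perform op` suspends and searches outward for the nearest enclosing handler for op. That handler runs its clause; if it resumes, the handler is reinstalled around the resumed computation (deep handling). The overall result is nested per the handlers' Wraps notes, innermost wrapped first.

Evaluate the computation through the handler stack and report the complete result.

Answer: [((0, ()), 8)]

Working:
get @ H1 ⇒ 8
put(8) @ H1 ⇒ s:=8
ask @ H2 ⇒ 2
H0 returns (0, ())
H1 returns ((0, ()), 8)
H2 returns ((0, ()), 8)
H3 returns [((0, ()), 8)]
= [((0, ()), 8)]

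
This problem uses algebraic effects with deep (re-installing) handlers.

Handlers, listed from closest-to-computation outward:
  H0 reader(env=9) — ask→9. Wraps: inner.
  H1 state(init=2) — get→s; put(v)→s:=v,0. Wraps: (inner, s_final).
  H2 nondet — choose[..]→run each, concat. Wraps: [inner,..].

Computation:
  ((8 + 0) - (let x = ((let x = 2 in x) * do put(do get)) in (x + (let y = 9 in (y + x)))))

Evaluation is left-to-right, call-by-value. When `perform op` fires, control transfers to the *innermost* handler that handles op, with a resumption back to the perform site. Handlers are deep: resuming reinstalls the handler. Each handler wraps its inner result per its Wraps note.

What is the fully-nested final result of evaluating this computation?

Step-by-step:
get @ H1 ⇒ 2
put(2) @ H1 ⇒ s:=2
H0 returns -1
H1 returns (-1, 2)
H2 returns [(-1, 2)]
= [(-1, 2)]

Answer: [(-1, 2)]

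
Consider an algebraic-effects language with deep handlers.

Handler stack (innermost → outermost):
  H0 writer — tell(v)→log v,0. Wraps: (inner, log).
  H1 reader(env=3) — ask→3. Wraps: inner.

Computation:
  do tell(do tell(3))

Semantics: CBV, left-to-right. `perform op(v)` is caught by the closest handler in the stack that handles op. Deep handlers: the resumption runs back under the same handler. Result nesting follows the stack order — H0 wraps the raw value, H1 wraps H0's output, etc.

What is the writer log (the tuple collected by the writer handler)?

Answer: (3, 0)

Step-by-step:
tell(3) @ H0 ⇒ log+=3
tell(0) @ H0 ⇒ log+=0
H0 returns (0, (3, 0))
H1 returns (0, (3, 0))
= (0, (3, 0))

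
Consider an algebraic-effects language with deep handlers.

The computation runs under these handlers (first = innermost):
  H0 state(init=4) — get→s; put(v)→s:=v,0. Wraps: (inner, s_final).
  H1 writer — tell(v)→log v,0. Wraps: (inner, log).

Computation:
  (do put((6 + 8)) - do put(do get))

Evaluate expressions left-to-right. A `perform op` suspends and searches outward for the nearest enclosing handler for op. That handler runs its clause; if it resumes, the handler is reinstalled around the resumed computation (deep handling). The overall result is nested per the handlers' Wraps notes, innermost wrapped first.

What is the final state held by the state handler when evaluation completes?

Answer: 14

Working:
put(14) @ H0 ⇒ s:=14
get @ H0 ⇒ 14
put(14) @ H0 ⇒ s:=14
H0 returns (0, 14)
H1 returns ((0, 14), ())
= ((0, 14), ())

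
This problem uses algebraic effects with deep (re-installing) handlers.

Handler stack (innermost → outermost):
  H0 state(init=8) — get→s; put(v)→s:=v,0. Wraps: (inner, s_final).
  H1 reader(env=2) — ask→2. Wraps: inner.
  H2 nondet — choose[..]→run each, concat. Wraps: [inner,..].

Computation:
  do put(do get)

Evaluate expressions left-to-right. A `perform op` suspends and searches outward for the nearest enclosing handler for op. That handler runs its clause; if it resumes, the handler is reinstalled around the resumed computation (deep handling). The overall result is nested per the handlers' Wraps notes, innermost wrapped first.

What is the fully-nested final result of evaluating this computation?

Working:
get @ H0 ⇒ 8
put(8) @ H0 ⇒ s:=8
H0 returns (0, 8)
H1 returns (0, 8)
H2 returns [(0, 8)]
= [(0, 8)]

Answer: [(0, 8)]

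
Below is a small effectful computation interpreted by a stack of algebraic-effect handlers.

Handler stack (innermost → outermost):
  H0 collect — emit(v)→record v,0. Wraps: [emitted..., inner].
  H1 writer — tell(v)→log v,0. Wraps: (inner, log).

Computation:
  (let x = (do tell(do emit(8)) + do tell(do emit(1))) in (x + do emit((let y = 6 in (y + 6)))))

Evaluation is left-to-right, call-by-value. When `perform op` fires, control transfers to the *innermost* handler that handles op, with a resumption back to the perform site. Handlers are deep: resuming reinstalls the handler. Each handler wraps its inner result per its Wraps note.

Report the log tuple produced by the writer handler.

Step-by-step:
emit(8) @ H0 ⇒ out+=8
tell(0) @ H1 ⇒ log+=0
emit(1) @ H0 ⇒ out+=1
tell(0) @ H1 ⇒ log+=0
emit(12) @ H0 ⇒ out+=12
H0 returns [8, 1, 12, 0]
H1 returns ([8, 1, 12, 0], (0, 0))
= ([8, 1, 12, 0], (0, 0))

Answer: (0, 0)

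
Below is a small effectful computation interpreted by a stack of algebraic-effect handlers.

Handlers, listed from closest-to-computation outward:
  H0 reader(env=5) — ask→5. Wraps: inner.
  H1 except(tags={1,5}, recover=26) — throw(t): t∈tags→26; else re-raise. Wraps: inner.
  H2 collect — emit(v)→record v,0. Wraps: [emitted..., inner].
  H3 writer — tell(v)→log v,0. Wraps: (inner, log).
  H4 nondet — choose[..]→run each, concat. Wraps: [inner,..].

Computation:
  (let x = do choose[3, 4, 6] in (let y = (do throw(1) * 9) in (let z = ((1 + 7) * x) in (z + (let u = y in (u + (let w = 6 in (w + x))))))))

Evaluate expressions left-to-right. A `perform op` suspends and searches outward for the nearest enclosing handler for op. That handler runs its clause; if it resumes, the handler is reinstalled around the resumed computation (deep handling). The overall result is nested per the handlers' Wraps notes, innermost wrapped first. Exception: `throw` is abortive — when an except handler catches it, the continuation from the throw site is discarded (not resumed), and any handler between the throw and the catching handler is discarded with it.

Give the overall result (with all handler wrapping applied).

Evaluation trace:
choose[3, 4, 6] @ H4
  branch[0] choose=3:
    throw(1) @ H1 caught ⇒ 26
    H2 returns [26]
    H3 returns ([26], ())
    H4 returns [([26], ())]
  branch[1] choose=4:
    throw(1) @ H1 caught ⇒ 26
    H2 returns [26]
    H3 returns ([26], ())
    H4 returns [([26], ())]
  branch[2] choose=6:
    throw(1) @ H1 caught ⇒ 26
    H2 returns [26]
    H3 returns ([26], ())
    H4 returns [([26], ())]
= [([26], ()), ([26], ()), ([26], ())]

Answer: [([26], ()), ([26], ()), ([26], ())]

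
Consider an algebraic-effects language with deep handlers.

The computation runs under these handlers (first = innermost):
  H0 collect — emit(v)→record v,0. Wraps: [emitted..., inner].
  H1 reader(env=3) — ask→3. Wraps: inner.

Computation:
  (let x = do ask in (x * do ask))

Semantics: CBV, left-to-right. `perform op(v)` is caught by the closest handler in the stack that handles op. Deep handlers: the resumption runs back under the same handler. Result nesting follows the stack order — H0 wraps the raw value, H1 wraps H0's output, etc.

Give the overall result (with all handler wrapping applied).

Evaluation trace:
ask @ H1 ⇒ 3
ask @ H1 ⇒ 3
H0 returns [9]
H1 returns [9]
= [9]

Answer: [9]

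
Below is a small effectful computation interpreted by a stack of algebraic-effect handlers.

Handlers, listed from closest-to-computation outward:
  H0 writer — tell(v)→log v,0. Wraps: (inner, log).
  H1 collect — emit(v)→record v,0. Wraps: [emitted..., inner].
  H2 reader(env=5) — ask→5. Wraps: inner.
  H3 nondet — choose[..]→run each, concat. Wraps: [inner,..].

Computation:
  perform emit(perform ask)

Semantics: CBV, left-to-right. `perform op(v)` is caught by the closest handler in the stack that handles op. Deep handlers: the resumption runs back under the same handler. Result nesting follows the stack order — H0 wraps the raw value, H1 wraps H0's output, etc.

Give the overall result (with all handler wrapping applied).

Answer: [[5, (0, ())]]

Step-by-step:
ask @ H2 ⇒ 5
emit(5) @ H1 ⇒ out+=5
H0 returns (0, ())
H1 returns [5, (0, ())]
H2 returns [5, (0, ())]
H3 returns [[5, (0, ())]]
= [[5, (0, ())]]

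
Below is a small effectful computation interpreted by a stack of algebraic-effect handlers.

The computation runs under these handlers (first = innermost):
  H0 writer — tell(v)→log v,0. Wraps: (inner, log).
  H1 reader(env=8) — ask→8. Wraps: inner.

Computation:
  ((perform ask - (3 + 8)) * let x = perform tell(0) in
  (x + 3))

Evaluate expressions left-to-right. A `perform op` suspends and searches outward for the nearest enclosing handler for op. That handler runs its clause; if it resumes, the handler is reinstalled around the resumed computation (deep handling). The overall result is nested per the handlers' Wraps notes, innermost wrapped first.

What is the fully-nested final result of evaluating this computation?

Answer: (-9, (0))

Step-by-step:
ask @ H1 ⇒ 8
tell(0) @ H0 ⇒ log+=0
H0 returns (-9, (0))
H1 returns (-9, (0))
= (-9, (0))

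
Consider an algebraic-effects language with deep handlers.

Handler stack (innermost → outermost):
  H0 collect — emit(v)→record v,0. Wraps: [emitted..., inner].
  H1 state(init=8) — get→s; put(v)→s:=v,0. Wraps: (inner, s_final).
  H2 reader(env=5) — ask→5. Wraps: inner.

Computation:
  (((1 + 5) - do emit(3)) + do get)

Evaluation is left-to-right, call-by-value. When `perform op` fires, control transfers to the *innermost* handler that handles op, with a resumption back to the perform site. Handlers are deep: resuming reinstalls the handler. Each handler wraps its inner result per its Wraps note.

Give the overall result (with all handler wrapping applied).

Working:
emit(3) @ H0 ⇒ out+=3
get @ H1 ⇒ 8
H0 returns [3, 14]
H1 returns ([3, 14], 8)
H2 returns ([3, 14], 8)
= ([3, 14], 8)

Answer: ([3, 14], 8)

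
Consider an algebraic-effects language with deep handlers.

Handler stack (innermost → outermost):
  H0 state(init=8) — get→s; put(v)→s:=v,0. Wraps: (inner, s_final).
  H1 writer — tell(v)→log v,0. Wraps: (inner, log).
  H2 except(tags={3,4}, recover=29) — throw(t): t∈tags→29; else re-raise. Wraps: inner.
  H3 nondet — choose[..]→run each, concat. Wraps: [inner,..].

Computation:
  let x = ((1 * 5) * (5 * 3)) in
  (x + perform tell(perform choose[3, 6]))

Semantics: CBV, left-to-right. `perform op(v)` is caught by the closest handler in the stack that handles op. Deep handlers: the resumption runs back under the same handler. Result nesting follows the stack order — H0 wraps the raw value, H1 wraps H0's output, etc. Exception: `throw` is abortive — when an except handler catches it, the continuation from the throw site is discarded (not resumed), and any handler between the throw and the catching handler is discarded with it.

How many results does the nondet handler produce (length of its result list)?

Answer: 2

Working:
choose[3, 6] @ H3
  branch[0] choose=3:
    tell(3) @ H1 ⇒ log+=3
    H0 returns (75, 8)
    H1 returns ((75, 8), (3))
    H2 returns ((75, 8), (3))
    H3 returns [((75, 8), (3))]
  branch[1] choose=6:
    tell(6) @ H1 ⇒ log+=6
    H0 returns (75, 8)
    H1 returns ((75, 8), (6))
    H2 returns ((75, 8), (6))
    H3 returns [((75, 8), (6))]
= [((75, 8), (3)), ((75, 8), (6))]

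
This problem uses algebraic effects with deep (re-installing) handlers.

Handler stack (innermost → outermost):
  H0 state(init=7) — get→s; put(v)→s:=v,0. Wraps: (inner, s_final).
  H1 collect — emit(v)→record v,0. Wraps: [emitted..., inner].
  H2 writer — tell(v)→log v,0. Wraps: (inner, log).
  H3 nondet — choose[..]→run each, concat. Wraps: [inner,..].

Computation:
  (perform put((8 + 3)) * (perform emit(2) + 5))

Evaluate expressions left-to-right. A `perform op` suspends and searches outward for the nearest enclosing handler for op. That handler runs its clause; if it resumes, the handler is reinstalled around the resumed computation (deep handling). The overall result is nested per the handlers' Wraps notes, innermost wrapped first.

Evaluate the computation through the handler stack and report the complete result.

Step-by-step:
put(11) @ H0 ⇒ s:=11
emit(2) @ H1 ⇒ out+=2
H0 returns (0, 11)
H1 returns [2, (0, 11)]
H2 returns ([2, (0, 11)], ())
H3 returns [([2, (0, 11)], ())]
= [([2, (0, 11)], ())]

Answer: [([2, (0, 11)], ())]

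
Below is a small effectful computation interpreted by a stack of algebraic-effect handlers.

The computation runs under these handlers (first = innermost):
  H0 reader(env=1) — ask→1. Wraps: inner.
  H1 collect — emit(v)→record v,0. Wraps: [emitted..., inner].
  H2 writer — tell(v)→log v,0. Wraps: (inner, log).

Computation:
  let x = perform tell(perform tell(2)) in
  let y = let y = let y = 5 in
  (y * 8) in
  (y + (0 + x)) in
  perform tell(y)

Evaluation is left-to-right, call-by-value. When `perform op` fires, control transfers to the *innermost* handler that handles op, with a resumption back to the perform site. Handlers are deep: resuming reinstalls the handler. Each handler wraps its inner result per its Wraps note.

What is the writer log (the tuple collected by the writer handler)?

Answer: (2, 0, 40)

Evaluation trace:
tell(2) @ H2 ⇒ log+=2
tell(0) @ H2 ⇒ log+=0
tell(40) @ H2 ⇒ log+=40
H0 returns 0
H1 returns [0]
H2 returns ([0], (2, 0, 40))
= ([0], (2, 0, 40))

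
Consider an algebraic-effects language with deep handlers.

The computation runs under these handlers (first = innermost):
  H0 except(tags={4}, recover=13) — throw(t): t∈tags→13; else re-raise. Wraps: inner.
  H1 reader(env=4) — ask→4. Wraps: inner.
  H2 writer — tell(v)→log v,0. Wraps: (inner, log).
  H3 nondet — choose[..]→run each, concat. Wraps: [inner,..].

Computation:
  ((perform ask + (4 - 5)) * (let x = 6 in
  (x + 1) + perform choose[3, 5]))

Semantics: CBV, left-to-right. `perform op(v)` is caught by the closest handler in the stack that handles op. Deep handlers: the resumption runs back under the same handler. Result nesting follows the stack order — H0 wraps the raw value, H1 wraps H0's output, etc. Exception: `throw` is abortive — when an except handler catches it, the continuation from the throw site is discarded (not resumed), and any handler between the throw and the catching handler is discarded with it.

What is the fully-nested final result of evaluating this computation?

Evaluation trace:
ask @ H1 ⇒ 4
choose[3, 5] @ H3
  branch[0] choose=3:
    H0 returns 30
    H1 returns 30
    H2 returns (30, ())
    H3 returns [(30, ())]
  branch[1] choose=5:
    H0 returns 36
    H1 returns 36
    H2 returns (36, ())
    H3 returns [(36, ())]
= [(30, ()), (36, ())]

Answer: [(30, ()), (36, ())]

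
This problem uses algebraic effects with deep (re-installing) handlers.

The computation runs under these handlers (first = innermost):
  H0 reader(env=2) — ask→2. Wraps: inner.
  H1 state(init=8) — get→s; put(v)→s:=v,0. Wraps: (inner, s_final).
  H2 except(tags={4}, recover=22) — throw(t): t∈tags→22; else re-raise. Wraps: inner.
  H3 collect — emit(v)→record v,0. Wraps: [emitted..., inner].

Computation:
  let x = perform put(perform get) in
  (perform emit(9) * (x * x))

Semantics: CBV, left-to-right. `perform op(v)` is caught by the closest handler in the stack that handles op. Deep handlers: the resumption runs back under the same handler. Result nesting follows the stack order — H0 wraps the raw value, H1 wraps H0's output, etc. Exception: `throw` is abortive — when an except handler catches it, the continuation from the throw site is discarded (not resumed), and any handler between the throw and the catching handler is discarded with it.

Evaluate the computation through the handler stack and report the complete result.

Evaluation trace:
get @ H1 ⇒ 8
put(8) @ H1 ⇒ s:=8
emit(9) @ H3 ⇒ out+=9
H0 returns 0
H1 returns (0, 8)
H2 returns (0, 8)
H3 returns [9, (0, 8)]
= [9, (0, 8)]

Answer: [9, (0, 8)]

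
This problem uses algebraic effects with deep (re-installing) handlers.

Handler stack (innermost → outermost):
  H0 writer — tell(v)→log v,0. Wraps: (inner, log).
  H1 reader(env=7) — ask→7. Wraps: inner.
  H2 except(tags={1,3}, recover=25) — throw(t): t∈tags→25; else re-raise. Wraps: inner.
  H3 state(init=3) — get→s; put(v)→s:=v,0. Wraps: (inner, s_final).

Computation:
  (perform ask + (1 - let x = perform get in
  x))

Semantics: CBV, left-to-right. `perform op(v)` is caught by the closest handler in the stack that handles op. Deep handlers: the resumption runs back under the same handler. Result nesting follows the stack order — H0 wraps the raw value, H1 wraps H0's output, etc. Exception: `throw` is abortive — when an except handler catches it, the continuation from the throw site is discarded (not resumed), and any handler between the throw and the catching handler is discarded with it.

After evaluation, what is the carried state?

Evaluation trace:
ask @ H1 ⇒ 7
get @ H3 ⇒ 3
H0 returns (5, ())
H1 returns (5, ())
H2 returns (5, ())
H3 returns ((5, ()), 3)
= ((5, ()), 3)

Answer: 3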